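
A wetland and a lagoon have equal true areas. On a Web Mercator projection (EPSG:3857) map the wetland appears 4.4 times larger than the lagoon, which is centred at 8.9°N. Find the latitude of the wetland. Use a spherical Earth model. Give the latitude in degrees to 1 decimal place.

On Mercator, (apparent₁)/(apparent₂) = sec²φ₁ / sec²φ₂ when true areas are equal.
cos²φ₂ / cos²φ₁ = 4.4  ⇒  cos φ₁ = cos 8.9° / √4.4 = 0.9880/2.098 = 0.4710.
φ₁ = arccos(0.4710) ≈ 61.9°.

61.9°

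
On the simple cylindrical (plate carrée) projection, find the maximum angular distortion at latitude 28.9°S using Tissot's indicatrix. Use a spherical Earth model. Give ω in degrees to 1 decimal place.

Plate carrée maps x = Rλ, y = Rφ. The meridian scale is h = 1 and the parallel scale is k = 1/cos φ = sec φ.
At 28.9°: h = 1.000, k = 1.142; principal scales a = 1.142, b = 1.000.
sin(ω/2) = (a − b)/(a + b) = 0.1423/2.142 = 0.06640, so ω = 2 arcsin(0.06640) ≈ 7.6°.

7.6°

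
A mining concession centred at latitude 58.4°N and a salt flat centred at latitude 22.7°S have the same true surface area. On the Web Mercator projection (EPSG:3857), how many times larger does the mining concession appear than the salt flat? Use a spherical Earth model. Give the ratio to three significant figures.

3.10

Mercator areal scale is sec²φ.
At 58.4°: sec²(58.4°) = 1/0.5240² = 3.642.
At 22.7°: sec²(22.7°) = 1/0.9225² = 1.175.
Ratio = 3.642/1.175 = cos²(22.7°)/cos²(58.4°) ≈ 3.10.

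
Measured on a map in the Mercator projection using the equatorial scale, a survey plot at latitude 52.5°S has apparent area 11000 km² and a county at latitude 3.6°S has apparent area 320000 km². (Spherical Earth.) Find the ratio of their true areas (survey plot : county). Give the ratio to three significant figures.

0.0128

Since Mercator area scale is 1/cos²φ, the true area equals the apparent area multiplied by cos²φ.
True area of survey plot: 11000 × cos²(52.5°) = 11000 × 0.3706 = 4076 km².
True area of county: 320000 × cos²(3.6°) = 320000 × 0.9961 = 318700 km².
Ratio = 4076 / 318700 ≈ 0.0128.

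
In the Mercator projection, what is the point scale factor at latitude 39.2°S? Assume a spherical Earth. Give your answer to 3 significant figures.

1.29

The Mercator projection is conformal; its linear scale factor is the same in every direction and equals sec φ = 1/cos φ.
k = 1/cos 39.2° = 1/0.7749 = 1.290.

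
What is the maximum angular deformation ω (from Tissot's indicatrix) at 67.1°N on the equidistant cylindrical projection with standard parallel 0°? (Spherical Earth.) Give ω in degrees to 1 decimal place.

52.2°

In the plate carrée (x = Rλ, y = Rφ), meridians are true-scale (h = 1) and parallels are stretched by k = sec φ.
At 67.1°: h = 1.000, k = 2.570; principal scales a = 2.570, b = 1.000.
sin(ω/2) = (a − b)/(a + b) = 1.570/3.570 = 0.4398, so ω = 2 arcsin(0.4398) ≈ 52.2°.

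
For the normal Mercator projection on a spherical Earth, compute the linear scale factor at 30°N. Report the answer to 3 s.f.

1.15

For Mercator, h = k = sec φ (a conformal cylindrical projection has a single point scale, 1/cos φ).
k = 1/cos 30° = 1/0.8660 = 1.155.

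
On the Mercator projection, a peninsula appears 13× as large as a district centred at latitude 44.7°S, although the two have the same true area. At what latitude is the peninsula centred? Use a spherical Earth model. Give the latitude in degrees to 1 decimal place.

For equal true areas on Mercator, apparent areas scale as sec²φ, so the ratio is cos²φ₂ / cos²φ₁.
cos²φ₂ / cos²φ₁ = 13  ⇒  cos φ₁ = cos 44.7° / √13 = 0.7108/3.606 = 0.1971.
φ₁ = arccos(0.1971) ≈ 78.6°.

78.6°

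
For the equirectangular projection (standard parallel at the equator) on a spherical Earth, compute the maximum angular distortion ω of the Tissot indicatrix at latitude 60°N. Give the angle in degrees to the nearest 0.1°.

For the equirectangular projection with φ₀ = 0 (plate carrée), h = 1 along meridians and k = sec φ along parallels.
At 60°: h = 1.000, k = 2.000; principal scales a = 2.000, b = 1.000.
sin(ω/2) = (a − b)/(a + b) = 1.0000/3.000 = 0.3333, so ω = 2 arcsin(0.3333) ≈ 38.9°.

38.9°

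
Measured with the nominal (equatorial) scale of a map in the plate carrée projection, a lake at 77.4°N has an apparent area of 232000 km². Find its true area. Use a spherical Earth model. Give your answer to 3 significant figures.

50600 km²

Plate carrée maps x = Rλ, y = Rφ. The meridian scale is h = 1 and the parallel scale is k = 1/cos φ = sec φ.
Areal scale = h·k = 1 × sec φ; at 77.4°, h = 1.000, k = 4.584, so h·k = 4.584.
True area = apparent / (areal scale) = 232000 / 4.584 ≈ 50600 km².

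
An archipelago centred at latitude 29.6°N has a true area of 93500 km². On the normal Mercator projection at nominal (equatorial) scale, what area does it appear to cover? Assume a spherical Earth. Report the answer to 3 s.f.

124000 km²

Mercator is conformal, so the point scale is isotropic: h = k = sec φ = 1/cos φ.
Areal scale = k² = sec²φ = 1/cos²(29.6°) = 1/0.8695² = 1.323.
Apparent area = 93500 × 1.323 ≈ 124000 km².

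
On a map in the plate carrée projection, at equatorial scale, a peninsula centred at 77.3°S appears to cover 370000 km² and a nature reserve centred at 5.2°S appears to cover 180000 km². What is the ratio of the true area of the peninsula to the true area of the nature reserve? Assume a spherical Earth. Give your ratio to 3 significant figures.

0.454

Plate carrée has h = 1 and k = sec φ, giving areal scale sec φ; true area = (apparent area) · cos φ.
True area of peninsula: 370000 × cos(77.3°) = 370000 × 0.2198 = 81340 km².
True area of nature reserve: 180000 × cos(5.2°) = 180000 × 0.9959 = 179300 km².
Ratio = 81340 / 179300 ≈ 0.454.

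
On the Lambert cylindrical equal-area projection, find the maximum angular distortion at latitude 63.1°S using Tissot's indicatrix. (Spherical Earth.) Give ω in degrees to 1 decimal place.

The Lambert cylindrical equal-area projection is the cylindrical equal-area projection with its standard parallel at the equator (φ₀ = 0). For cylindrical equal-area with standard parallel φ₀, h = cos φ / cos φ₀ and k = cos φ₀ / cos φ, so h·k = 1.
At 63.1°: h = 0.4524, k = 2.210; principal scales a = 2.210, b = 0.4524.
sin(ω/2) = (a − b)/(a + b) = 1.758/2.663 = 0.6602, so ω = 2 arcsin(0.6602) ≈ 82.6°.

82.6°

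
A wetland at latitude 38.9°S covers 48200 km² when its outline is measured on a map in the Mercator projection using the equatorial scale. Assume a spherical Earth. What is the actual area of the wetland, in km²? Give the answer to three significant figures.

Mercator is conformal, so the point scale is isotropic: h = k = sec φ = 1/cos φ.
Areal scale = k² = sec²φ = 1/cos²(38.9°) = 1/0.7782² = 1.651.
True area = apparent / (areal scale) = 48200 / 1.651 ≈ 29200 km².

29200 km²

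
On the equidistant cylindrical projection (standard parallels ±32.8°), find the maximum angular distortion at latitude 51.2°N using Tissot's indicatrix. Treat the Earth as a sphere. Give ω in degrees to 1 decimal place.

16.8°

With standard parallel φ₀ = 32.8°, the equirectangular projection gives x = Rλ cos φ₀, y = Rφ, so h = 1 and k = cos 32.8° / cos φ.
At 51.2°: h = 1.000, k = 1.341; principal scales a = 1.341, b = 1.000.
sin(ω/2) = (a − b)/(a + b) = 0.3415/2.341 = 0.1458, so ω = 2 arcsin(0.1458) ≈ 16.8°.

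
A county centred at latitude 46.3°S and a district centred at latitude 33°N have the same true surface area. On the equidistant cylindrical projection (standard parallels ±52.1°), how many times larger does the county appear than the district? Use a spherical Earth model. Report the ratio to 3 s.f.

1.21

The equidistant cylindrical projection with φ₀ = 52.1° has h = 1 (meridians true) and k = cos φ₀ / cos φ along parallels.
Areal scale at 46.3°: h·k = 1.000 × 0.8891 = 0.8891.
Areal scale at 33°: h·k = 1.000 × 0.7325 = 0.7325.
Ratio = 0.8891/0.7325 ≈ 1.21.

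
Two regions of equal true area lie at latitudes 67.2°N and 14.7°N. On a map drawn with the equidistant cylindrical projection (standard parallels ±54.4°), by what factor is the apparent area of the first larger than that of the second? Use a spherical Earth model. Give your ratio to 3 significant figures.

2.50

With standard parallel φ₀ = 54.4°, the equirectangular projection gives x = Rλ cos φ₀, y = Rφ, so h = 1 and k = cos 54.4° / cos φ.
Areal scale at 67.2°: h·k = 1.000 × 1.502 = 1.502.
Areal scale at 14.7°: h·k = 1.000 × 0.6018 = 0.6018.
Ratio = 1.502/0.6018 ≈ 2.50.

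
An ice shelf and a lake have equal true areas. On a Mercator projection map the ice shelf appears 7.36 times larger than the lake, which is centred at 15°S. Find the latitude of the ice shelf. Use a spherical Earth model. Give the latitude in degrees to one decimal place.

69.1°

Mercator areal scale is sec²φ, so apparent-area ratio = sec²φ₁ / sec²φ₂ = cos²φ₂ / cos²φ₁.
cos²φ₂ / cos²φ₁ = 7.36  ⇒  cos φ₁ = cos 15° / √7.36 = 0.9659/2.713 = 0.3560.
φ₁ = arccos(0.3560) ≈ 69.1°.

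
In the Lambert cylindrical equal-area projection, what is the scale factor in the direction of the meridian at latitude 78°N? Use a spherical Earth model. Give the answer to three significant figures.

0.208

The Lambert cylindrical equal-area projection is the cylindrical equal-area projection with its standard parallel at the equator (φ₀ = 0). For cylindrical equal-area with standard parallel φ₀, h = cos φ / cos φ₀ and k = cos φ₀ / cos φ, so h·k = 1.
h = cos 78° / cos 0° = 0.2079/1.000 = 0.2079.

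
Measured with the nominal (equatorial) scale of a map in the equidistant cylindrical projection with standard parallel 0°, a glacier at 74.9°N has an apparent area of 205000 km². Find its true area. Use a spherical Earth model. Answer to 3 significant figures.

53400 km²

For the equirectangular projection with φ₀ = 0 (plate carrée), h = 1 along meridians and k = sec φ along parallels.
Areal scale = h·k = 1 × sec φ; at 74.9°, h = 1.000, k = 3.839, so h·k = 3.839.
True area = apparent / (areal scale) = 205000 / 3.839 ≈ 53400 km².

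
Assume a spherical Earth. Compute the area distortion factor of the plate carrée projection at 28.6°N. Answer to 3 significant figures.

1.14

For the equirectangular projection with φ₀ = 0 (plate carrée), h = 1 along meridians and k = sec φ along parallels.
Areal scale = h·k = 1 × sec φ; at 28.6°, h = 1.000, k = 1.139, so h·k = 1.139.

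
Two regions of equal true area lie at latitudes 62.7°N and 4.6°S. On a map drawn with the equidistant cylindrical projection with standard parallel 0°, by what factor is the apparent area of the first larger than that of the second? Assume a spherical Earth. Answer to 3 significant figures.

For the equirectangular projection with φ₀ = 0 (plate carrée), h = 1 along meridians and k = sec φ along parallels.
Areal scale at 62.7°: h·k = 1.000 × 2.180 = 2.180.
Areal scale at 4.6°: h·k = 1.000 × 1.003 = 1.003.
Ratio = 2.180/1.003 ≈ 2.17.

2.17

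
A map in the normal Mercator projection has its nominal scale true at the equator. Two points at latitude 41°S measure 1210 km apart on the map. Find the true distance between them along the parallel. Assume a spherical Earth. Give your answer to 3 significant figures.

The Mercator projection is conformal; its linear scale factor is the same in every direction and equals sec φ = 1/cos φ.
Along the parallel at 41°, map distances are exaggerated by k = sec 41° = 1.325.
True distance = 1210 / 1.325 = 1210 × cos 41° ≈ 913 km.

913 km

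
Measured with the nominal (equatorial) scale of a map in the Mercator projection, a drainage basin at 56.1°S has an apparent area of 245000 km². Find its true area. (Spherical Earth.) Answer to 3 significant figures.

For Mercator, h = k = sec φ (a conformal cylindrical projection has a single point scale, 1/cos φ).
Areal scale = k² = sec²φ = 1/cos²(56.1°) = 1/0.5577² = 3.215.
True area = apparent / (areal scale) = 245000 / 3.215 ≈ 76200 km².

76200 km²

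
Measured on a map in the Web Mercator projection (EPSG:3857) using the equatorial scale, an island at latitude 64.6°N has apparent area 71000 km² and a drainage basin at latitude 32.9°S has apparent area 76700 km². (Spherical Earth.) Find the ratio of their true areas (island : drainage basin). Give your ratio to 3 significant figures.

0.242

Since Mercator area scale is 1/cos²φ, the true area equals the apparent area multiplied by cos²φ.
True area of island: 71000 × cos²(64.6°) = 71000 × 0.1840 = 13060 km².
True area of drainage basin: 76700 × cos²(32.9°) = 76700 × 0.7050 = 54070 km².
Ratio = 13060 / 54070 ≈ 0.242.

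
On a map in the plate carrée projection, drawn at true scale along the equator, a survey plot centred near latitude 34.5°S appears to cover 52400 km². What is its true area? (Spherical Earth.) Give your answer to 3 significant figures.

43200 km²

In the plate carrée (x = Rλ, y = Rφ), meridians are true-scale (h = 1) and parallels are stretched by k = sec φ.
Areal scale = h·k = 1 × sec φ; at 34.5°, h = 1.000, k = 1.213, so h·k = 1.213.
True area = apparent / (areal scale) = 52400 / 1.213 ≈ 43200 km².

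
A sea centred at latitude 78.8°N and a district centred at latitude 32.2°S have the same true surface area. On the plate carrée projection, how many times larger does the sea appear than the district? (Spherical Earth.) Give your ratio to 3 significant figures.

4.36

For the equirectangular projection with φ₀ = 0 (plate carrée), h = 1 along meridians and k = sec φ along parallels.
Areal scale at 78.8°: h·k = 1.000 × 5.148 = 5.148.
Areal scale at 32.2°: h·k = 1.000 × 1.182 = 1.182.
Ratio = 5.148/1.182 ≈ 4.36.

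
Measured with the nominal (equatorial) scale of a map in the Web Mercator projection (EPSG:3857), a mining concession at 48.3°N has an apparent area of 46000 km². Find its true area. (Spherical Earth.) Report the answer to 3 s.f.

For Mercator, h = k = sec φ (a conformal cylindrical projection has a single point scale, 1/cos φ).
Areal scale = k² = sec²φ = 1/cos²(48.3°) = 1/0.6652² = 2.260.
True area = apparent / (areal scale) = 46000 / 2.260 ≈ 20400 km².

20400 km²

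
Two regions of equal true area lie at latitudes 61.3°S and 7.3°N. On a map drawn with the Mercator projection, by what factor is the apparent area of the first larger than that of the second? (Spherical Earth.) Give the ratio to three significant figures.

On Mercator, area is exaggerated by sec²φ = 1/cos²φ.
At 61.3°: sec²(61.3°) = 1/0.4802² = 4.336.
At 7.3°: sec²(7.3°) = 1/0.9919² = 1.016.
Ratio = 4.336/1.016 = cos²(7.3°)/cos²(61.3°) ≈ 4.27.

4.27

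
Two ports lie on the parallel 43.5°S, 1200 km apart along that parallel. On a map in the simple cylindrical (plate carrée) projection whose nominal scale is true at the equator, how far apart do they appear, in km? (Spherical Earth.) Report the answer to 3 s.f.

1650 km

For the equirectangular projection with φ₀ = 0 (plate carrée), h = 1 along meridians and k = sec φ along parallels.
Along the parallel, k = sec 43.5° = 1/0.7254 = 1.379.
Map distance = 1200 × 1.379 ≈ 1650 km.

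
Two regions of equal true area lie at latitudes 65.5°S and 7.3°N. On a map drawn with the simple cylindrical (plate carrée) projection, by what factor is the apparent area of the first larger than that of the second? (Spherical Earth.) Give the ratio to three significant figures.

2.39

For the equirectangular projection with φ₀ = 0 (plate carrée), h = 1 along meridians and k = sec φ along parallels.
Areal scale at 65.5°: h·k = 1.000 × 2.411 = 2.411.
Areal scale at 7.3°: h·k = 1.000 × 1.008 = 1.008.
Ratio = 2.411/1.008 ≈ 2.39.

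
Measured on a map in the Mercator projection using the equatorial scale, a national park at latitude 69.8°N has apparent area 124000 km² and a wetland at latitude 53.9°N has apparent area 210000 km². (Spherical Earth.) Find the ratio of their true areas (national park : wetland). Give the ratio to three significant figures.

0.203

On Mercator the areal scale is sec²φ, so true area = apparent × cos²φ.
True area of national park: 124000 × cos²(69.8°) = 124000 × 0.1192 = 14780 km².
True area of wetland: 210000 × cos²(53.9°) = 210000 × 0.3472 = 72900 km².
Ratio = 14780 / 72900 ≈ 0.203.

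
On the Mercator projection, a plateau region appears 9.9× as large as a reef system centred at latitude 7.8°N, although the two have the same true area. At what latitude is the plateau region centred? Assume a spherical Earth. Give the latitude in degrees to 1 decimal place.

On Mercator, (apparent₁)/(apparent₂) = sec²φ₁ / sec²φ₂ when true areas are equal.
cos²φ₂ / cos²φ₁ = 9.9  ⇒  cos φ₁ = cos 7.8° / √9.9 = 0.9907/3.146 = 0.3149.
φ₁ = arccos(0.3149) ≈ 71.6°.

71.6°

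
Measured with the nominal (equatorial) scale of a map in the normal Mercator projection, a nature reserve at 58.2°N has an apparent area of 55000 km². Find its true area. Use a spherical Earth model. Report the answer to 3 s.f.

15300 km²

Mercator is conformal, so the point scale is isotropic: h = k = sec φ = 1/cos φ.
Areal scale = k² = sec²φ = 1/cos²(58.2°) = 1/0.5270² = 3.601.
True area = apparent / (areal scale) = 55000 / 3.601 ≈ 15300 km².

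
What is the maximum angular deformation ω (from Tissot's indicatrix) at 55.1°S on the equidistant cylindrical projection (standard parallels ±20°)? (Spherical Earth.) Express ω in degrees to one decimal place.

28.1°

With standard parallel φ₀ = 20°, the equirectangular projection gives x = Rλ cos φ₀, y = Rφ, so h = 1 and k = cos 20° / cos φ.
At 55.1°: h = 1.000, k = 1.642; principal scales a = 1.642, b = 1.000.
sin(ω/2) = (a − b)/(a + b) = 0.6424/2.642 = 0.2431, so ω = 2 arcsin(0.2431) ≈ 28.1°.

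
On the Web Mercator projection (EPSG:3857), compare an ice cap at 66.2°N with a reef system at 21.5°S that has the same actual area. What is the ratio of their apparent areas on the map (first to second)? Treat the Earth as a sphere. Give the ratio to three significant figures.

5.32

Mercator areal scale is sec²φ.
At 66.2°: sec²(66.2°) = 1/0.4035² = 6.141.
At 21.5°: sec²(21.5°) = 1/0.9304² = 1.155.
Ratio = 6.141/1.155 = cos²(21.5°)/cos²(66.2°) ≈ 5.32.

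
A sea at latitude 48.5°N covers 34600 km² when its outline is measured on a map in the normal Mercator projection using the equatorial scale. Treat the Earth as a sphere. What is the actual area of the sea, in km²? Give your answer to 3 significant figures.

15200 km²

Mercator is conformal, so the point scale is isotropic: h = k = sec φ = 1/cos φ.
Areal scale = k² = sec²φ = 1/cos²(48.5°) = 1/0.6626² = 2.278.
True area = apparent / (areal scale) = 34600 / 2.278 ≈ 15200 km².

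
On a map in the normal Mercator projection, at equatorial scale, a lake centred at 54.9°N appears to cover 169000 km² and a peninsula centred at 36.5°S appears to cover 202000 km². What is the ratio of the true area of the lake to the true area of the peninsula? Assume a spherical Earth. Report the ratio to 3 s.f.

0.428

Since Mercator area scale is 1/cos²φ, the true area equals the apparent area multiplied by cos²φ.
True area of lake: 169000 × cos²(54.9°) = 169000 × 0.3306 = 55880 km².
True area of peninsula: 202000 × cos²(36.5°) = 202000 × 0.6462 = 130500 km².
Ratio = 55880 / 130500 ≈ 0.428.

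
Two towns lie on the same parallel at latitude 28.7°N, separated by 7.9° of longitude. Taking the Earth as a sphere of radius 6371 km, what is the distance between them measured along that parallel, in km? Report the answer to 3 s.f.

771 km

Arc length along a parallel = R cos φ · Δλ (with Δλ in radians).
= 6371 × cos 28.7° × (7.9° × π/180) = 6371 × 0.8771 × 0.1379 ≈ 771 km.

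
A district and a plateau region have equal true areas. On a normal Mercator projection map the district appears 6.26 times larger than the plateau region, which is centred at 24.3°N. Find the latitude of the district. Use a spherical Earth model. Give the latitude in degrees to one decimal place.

For equal true areas on Mercator, apparent areas scale as sec²φ, so the ratio is cos²φ₂ / cos²φ₁.
cos²φ₂ / cos²φ₁ = 6.26  ⇒  cos φ₁ = cos 24.3° / √6.26 = 0.9114/2.502 = 0.3643.
φ₁ = arccos(0.3643) ≈ 68.6°.

68.6°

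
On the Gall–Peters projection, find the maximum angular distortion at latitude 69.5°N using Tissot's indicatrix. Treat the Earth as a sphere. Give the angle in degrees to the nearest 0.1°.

74.6°

Gall–Peters is a cylindrical equal-area projection with standard parallels at ±45°. Cylindrical equal-area (φ₀ = 45°): h = cos φ / cos 45° along meridians, k = cos 45° / cos φ along parallels; h·k = 1.
At 69.5°: h = 0.4953, k = 2.019; principal scales a = 2.019, b = 0.4953.
sin(ω/2) = (a − b)/(a + b) = 1.524/2.514 = 0.6061, so ω = 2 arcsin(0.6061) ≈ 74.6°.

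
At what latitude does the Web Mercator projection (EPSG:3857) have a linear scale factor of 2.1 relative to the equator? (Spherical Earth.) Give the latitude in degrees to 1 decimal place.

61.6°

Mercator scale is k = sec φ = 1/cos φ.
1/cos φ = 2.1  ⇒  cos φ = 0.4762  ⇒  φ = arccos(0.4762) ≈ 61.6°.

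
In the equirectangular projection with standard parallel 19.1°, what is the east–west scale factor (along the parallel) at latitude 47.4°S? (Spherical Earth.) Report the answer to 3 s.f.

In the equirectangular projection with standard parallel φ₀ = 19.1° (x = Rλ cos φ₀, y = Rφ), meridians are true-scale (h = 1) and the parallel scale is k = cos φ₀ / cos φ.
k = cos 19.1° / cos 47.4° = 0.9449/0.6769 = 1.396.

1.40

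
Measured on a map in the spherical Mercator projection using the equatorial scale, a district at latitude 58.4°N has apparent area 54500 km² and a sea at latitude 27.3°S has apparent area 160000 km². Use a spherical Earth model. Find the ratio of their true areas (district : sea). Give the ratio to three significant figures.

Mercator's areal exaggeration is sec²φ; hence true area = (apparent area) · cos²φ.
True area of district: 54500 × cos²(58.4°) = 54500 × 0.2746 = 14960 km².
True area of sea: 160000 × cos²(27.3°) = 160000 × 0.7896 = 126300 km².
Ratio = 14960 / 126300 ≈ 0.118.

0.118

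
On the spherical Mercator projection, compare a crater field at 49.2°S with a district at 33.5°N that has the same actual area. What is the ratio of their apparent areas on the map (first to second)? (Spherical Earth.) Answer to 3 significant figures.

1.63

On Mercator, area is exaggerated by sec²φ = 1/cos²φ.
At 49.2°: sec²(49.2°) = 1/0.6534² = 2.342.
At 33.5°: sec²(33.5°) = 1/0.8339² = 1.438.
Ratio = 2.342/1.438 = cos²(33.5°)/cos²(49.2°) ≈ 1.63.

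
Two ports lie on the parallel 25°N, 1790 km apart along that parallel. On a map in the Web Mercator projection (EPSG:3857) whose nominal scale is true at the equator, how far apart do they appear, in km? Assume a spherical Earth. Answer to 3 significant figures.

1980 km

The Mercator projection is conformal; its linear scale factor is the same in every direction and equals sec φ = 1/cos φ.
Along the parallel, k = sec 25° = 1/0.9063 = 1.103.
Map distance = 1790 × 1.103 ≈ 1980 km.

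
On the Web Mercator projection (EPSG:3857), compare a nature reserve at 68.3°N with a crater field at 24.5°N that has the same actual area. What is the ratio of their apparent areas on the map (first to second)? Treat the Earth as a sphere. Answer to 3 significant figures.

On Mercator, area is exaggerated by sec²φ = 1/cos²φ.
At 68.3°: sec²(68.3°) = 1/0.3697² = 7.315.
At 24.5°: sec²(24.5°) = 1/0.9100² = 1.208.
Ratio = 7.315/1.208 = cos²(24.5°)/cos²(68.3°) ≈ 6.06.

6.06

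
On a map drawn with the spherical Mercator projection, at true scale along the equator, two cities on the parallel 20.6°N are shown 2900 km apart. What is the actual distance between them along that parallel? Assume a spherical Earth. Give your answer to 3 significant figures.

For Mercator, h = k = sec φ (a conformal cylindrical projection has a single point scale, 1/cos φ).
Along the parallel at 20.6°, map distances are exaggerated by k = sec 20.6° = 1.068.
True distance = 2900 / 1.068 = 2900 × cos 20.6° ≈ 2710 km.

2710 km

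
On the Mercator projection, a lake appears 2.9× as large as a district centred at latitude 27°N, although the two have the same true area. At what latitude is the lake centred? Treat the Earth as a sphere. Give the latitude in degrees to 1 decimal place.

For equal true areas on Mercator, apparent areas scale as sec²φ, so the ratio is cos²φ₂ / cos²φ₁.
cos²φ₂ / cos²φ₁ = 2.9  ⇒  cos φ₁ = cos 27° / √2.9 = 0.8910/1.703 = 0.5232.
φ₁ = arccos(0.5232) ≈ 58.5°.

58.5°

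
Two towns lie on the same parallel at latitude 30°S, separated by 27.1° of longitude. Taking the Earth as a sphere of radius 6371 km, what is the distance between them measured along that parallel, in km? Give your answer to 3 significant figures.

2610 km

Arc length along a parallel = R cos φ · Δλ (with Δλ in radians).
= 6371 × cos 30° × (27.1° × π/180) = 6371 × 0.8660 × 0.4730 ≈ 2610 km.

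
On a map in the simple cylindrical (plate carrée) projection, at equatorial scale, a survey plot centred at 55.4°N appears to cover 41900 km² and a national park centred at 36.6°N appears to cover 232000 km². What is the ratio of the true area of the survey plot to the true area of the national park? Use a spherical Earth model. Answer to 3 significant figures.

Plate carrée has h = 1 and k = sec φ, giving areal scale sec φ; true area = (apparent area) · cos φ.
True area of survey plot: 41900 × cos(55.4°) = 41900 × 0.5678 = 23790 km².
True area of national park: 232000 × cos(36.6°) = 232000 × 0.8028 = 186300 km².
Ratio = 23790 / 186300 ≈ 0.128.

0.128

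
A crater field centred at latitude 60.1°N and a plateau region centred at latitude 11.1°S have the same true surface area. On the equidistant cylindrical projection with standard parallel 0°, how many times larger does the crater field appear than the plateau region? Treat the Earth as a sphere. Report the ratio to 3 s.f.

1.97

For the equirectangular projection with φ₀ = 0 (plate carrée), h = 1 along meridians and k = sec φ along parallels.
Areal scale at 60.1°: h·k = 1.000 × 2.006 = 2.006.
Areal scale at 11.1°: h·k = 1.000 × 1.019 = 1.019.
Ratio = 2.006/1.019 ≈ 1.97.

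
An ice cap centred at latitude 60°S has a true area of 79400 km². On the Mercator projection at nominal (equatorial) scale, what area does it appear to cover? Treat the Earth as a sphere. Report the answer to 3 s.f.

318000 km²

Mercator is conformal, so the point scale is isotropic: h = k = sec φ = 1/cos φ.
Areal scale = k² = sec²φ = 1/cos²(60°) = 1/0.5000² = 4.000.
Apparent area = 79400 × 4.000 ≈ 318000 km².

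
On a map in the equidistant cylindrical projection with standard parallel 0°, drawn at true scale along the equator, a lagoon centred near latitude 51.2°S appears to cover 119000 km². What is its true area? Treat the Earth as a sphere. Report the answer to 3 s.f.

In the plate carrée (x = Rλ, y = Rφ), meridians are true-scale (h = 1) and parallels are stretched by k = sec φ.
Areal scale = h·k = 1 × sec φ; at 51.2°, h = 1.000, k = 1.596, so h·k = 1.596.
True area = apparent / (areal scale) = 119000 / 1.596 ≈ 74600 km².

74600 km²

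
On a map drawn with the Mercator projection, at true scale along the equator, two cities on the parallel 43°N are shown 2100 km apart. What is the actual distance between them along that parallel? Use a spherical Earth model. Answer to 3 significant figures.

The Mercator projection is conformal; its linear scale factor is the same in every direction and equals sec φ = 1/cos φ.
Along the parallel at 43°, map distances are exaggerated by k = sec 43° = 1.367.
True distance = 2100 / 1.367 = 2100 × cos 43° ≈ 1540 km.

1540 km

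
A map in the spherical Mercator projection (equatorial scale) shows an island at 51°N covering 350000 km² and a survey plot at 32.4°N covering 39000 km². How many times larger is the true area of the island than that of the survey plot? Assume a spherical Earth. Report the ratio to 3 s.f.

4.99

Since Mercator area scale is 1/cos²φ, the true area equals the apparent area multiplied by cos²φ.
True area of island: 350000 × cos²(51°) = 350000 × 0.3960 = 138600 km².
True area of survey plot: 39000 × cos²(32.4°) = 39000 × 0.7129 = 27800 km².
Ratio = 138600 / 27800 ≈ 4.99.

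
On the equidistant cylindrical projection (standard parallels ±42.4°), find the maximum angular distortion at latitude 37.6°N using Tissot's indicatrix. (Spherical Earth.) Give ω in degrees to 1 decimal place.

4.0°

In the equirectangular projection with standard parallel φ₀ = 42.4° (x = Rλ cos φ₀, y = Rφ), meridians are true-scale (h = 1) and the parallel scale is k = cos φ₀ / cos φ.
At 37.6°: h = 1.000, k = 0.9321; principal scales a = 1.000, b = 0.9321.
sin(ω/2) = (a − b)/(a + b) = 0.06795/1.932 = 0.03517, so ω = 2 arcsin(0.03517) ≈ 4.0°.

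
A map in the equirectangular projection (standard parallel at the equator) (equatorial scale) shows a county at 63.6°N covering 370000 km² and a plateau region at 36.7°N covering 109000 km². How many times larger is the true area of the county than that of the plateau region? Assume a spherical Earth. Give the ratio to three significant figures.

1.88

On the plate carrée, areal scale = h·k = 1 × sec φ, so true area = apparent × cos φ.
True area of county: 370000 × cos(63.6°) = 370000 × 0.4446 = 164500 km².
True area of plateau region: 109000 × cos(36.7°) = 109000 × 0.8018 = 87390 km².
Ratio = 164500 / 87390 ≈ 1.88.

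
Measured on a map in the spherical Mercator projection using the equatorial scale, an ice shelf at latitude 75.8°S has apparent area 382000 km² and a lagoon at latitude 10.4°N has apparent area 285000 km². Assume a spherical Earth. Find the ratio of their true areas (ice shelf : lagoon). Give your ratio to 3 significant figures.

Mercator's areal exaggeration is sec²φ; hence true area = (apparent area) · cos²φ.
True area of ice shelf: 382000 × cos²(75.8°) = 382000 × 0.06018 = 22990 km².
True area of lagoon: 285000 × cos²(10.4°) = 285000 × 0.9674 = 275700 km².
Ratio = 22990 / 275700 ≈ 0.0834.

0.0834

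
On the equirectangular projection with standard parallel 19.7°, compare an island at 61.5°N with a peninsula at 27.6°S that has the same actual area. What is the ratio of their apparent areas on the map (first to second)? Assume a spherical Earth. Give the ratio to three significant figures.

With standard parallel φ₀ = 19.7°, the equirectangular projection gives x = Rλ cos φ₀, y = Rφ, so h = 1 and k = cos 19.7° / cos φ.
Areal scale at 61.5°: h·k = 1.000 × 1.973 = 1.973.
Areal scale at 27.6°: h·k = 1.000 × 1.062 = 1.062.
Ratio = 1.973/1.062 ≈ 1.86.

1.86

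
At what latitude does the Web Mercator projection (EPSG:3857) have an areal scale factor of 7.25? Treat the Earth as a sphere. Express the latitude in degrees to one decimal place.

68.2°

Mercator areal scale is sec²φ.
sec²φ = 7.25  ⇒  cos²φ = 0.1379  ⇒  cos φ = 0.3714.
φ = arccos(0.3714) ≈ 68.2°.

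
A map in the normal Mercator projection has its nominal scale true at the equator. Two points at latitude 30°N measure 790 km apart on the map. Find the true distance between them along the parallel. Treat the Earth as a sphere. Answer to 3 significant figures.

For Mercator, h = k = sec φ (a conformal cylindrical projection has a single point scale, 1/cos φ).
Along the parallel at 30°, map distances are exaggerated by k = sec 30° = 1.155.
True distance = 790 / 1.155 = 790 × cos 30° ≈ 684 km.

684 km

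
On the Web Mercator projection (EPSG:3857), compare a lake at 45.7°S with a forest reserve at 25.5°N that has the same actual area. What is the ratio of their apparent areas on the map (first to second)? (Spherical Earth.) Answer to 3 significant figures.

1.67

On Mercator, area is exaggerated by sec²φ = 1/cos²φ.
At 45.7°: sec²(45.7°) = 1/0.6984² = 2.050.
At 25.5°: sec²(25.5°) = 1/0.9026² = 1.228.
Ratio = 2.050/1.228 = cos²(25.5°)/cos²(45.7°) ≈ 1.67.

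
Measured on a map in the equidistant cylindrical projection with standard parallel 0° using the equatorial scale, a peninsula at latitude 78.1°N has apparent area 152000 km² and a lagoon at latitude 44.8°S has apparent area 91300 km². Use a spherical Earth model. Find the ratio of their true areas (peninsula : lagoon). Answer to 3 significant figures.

0.484

On the plate carrée, areal scale = h·k = 1 × sec φ, so true area = apparent × cos φ.
True area of peninsula: 152000 × cos(78.1°) = 152000 × 0.2062 = 31340 km².
True area of lagoon: 91300 × cos(44.8°) = 91300 × 0.7096 = 64780 km².
Ratio = 31340 / 64780 ≈ 0.484.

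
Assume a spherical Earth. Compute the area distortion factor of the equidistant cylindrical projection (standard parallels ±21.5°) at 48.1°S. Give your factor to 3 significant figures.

1.39

With standard parallel φ₀ = 21.5°, the equirectangular projection gives x = Rλ cos φ₀, y = Rφ, so h = 1 and k = cos 21.5° / cos φ.
Areal scale = h·k = 1 × cos φ₀ / cos φ; at 48.1°, h = 1.000, k = 1.393, so h·k = 1.393.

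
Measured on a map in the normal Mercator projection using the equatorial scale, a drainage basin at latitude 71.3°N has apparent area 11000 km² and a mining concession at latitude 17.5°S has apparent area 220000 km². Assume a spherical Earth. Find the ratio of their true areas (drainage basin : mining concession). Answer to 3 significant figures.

0.00565

On Mercator the areal scale is sec²φ, so true area = apparent × cos²φ.
True area of drainage basin: 11000 × cos²(71.3°) = 11000 × 0.1028 = 1131 km².
True area of mining concession: 220000 × cos²(17.5°) = 220000 × 0.9096 = 200100 km².
Ratio = 1131 / 200100 ≈ 0.00565.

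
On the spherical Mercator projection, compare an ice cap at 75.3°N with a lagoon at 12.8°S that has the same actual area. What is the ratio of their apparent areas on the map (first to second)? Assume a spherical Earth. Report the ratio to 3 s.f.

14.8

Mercator is conformal with k = sec φ, so areal scale = k² = sec²φ.
At 75.3°: sec²(75.3°) = 1/0.2538² = 15.53.
At 12.8°: sec²(12.8°) = 1/0.9751² = 1.052.
Ratio = 15.53/1.052 = cos²(12.8°)/cos²(75.3°) ≈ 14.8.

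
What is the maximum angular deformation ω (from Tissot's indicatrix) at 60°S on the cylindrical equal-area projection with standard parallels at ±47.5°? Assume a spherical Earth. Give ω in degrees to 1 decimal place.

For cylindrical equal-area with standard parallel φ₀, h = cos φ / cos φ₀ and k = cos φ₀ / cos φ, so h·k = 1.
At 60°: h = 0.7401, k = 1.351; principal scales a = 1.351, b = 0.7401.
sin(ω/2) = (a − b)/(a + b) = 0.6111/2.091 = 0.2922, so ω = 2 arcsin(0.2922) ≈ 34.0°.

34.0°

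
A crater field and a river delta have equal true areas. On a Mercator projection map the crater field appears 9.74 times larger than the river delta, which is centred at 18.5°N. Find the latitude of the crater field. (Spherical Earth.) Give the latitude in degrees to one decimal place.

72.3°

For equal true areas on Mercator, apparent areas scale as sec²φ, so the ratio is cos²φ₂ / cos²φ₁.
cos²φ₂ / cos²φ₁ = 9.74  ⇒  cos φ₁ = cos 18.5° / √9.74 = 0.9483/3.121 = 0.3039.
φ₁ = arccos(0.3039) ≈ 72.3°.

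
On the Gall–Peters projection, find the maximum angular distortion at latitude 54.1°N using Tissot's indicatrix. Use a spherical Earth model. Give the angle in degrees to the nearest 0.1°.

21.3°

Gall–Peters is a cylindrical equal-area projection with standard parallels at ±45°. Cylindrical equal-area (φ₀ = 45°): h = cos φ / cos 45° along meridians, k = cos 45° / cos φ along parallels; h·k = 1.
At 54.1°: h = 0.8293, k = 1.206; principal scales a = 1.206, b = 0.8293.
sin(ω/2) = (a − b)/(a + b) = 0.3766/2.035 = 0.1851, so ω = 2 arcsin(0.1851) ≈ 21.3°.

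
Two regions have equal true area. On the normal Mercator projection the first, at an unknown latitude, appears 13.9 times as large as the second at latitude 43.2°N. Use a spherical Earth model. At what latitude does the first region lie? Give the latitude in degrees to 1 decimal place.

For equal true areas on Mercator, apparent areas scale as sec²φ, so the ratio is cos²φ₂ / cos²φ₁.
cos²φ₂ / cos²φ₁ = 13.9  ⇒  cos φ₁ = cos 43.2° / √13.9 = 0.7290/3.728 = 0.1955.
φ₁ = arccos(0.1955) ≈ 78.7°.

78.7°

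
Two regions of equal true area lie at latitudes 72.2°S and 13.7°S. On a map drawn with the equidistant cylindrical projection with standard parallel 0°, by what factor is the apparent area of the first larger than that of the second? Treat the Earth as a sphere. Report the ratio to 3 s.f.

3.18

Plate carrée maps x = Rλ, y = Rφ. The meridian scale is h = 1 and the parallel scale is k = 1/cos φ = sec φ.
Areal scale at 72.2°: h·k = 1.000 × 3.271 = 3.271.
Areal scale at 13.7°: h·k = 1.000 × 1.029 = 1.029.
Ratio = 3.271/1.029 ≈ 3.18.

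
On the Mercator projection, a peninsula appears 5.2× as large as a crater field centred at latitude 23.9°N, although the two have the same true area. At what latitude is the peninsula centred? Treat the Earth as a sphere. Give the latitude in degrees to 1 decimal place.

66.4°

On Mercator, (apparent₁)/(apparent₂) = sec²φ₁ / sec²φ₂ when true areas are equal.
cos²φ₂ / cos²φ₁ = 5.2  ⇒  cos φ₁ = cos 23.9° / √5.2 = 0.9143/2.280 = 0.4009.
φ₁ = arccos(0.4009) ≈ 66.4°.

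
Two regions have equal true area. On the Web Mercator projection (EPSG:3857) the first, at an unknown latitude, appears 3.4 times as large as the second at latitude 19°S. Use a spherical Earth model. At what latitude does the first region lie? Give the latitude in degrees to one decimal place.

59.2°

Mercator areal scale is sec²φ, so apparent-area ratio = sec²φ₁ / sec²φ₂ = cos²φ₂ / cos²φ₁.
cos²φ₂ / cos²φ₁ = 3.4  ⇒  cos φ₁ = cos 19° / √3.4 = 0.9455/1.844 = 0.5128.
φ₁ = arccos(0.5128) ≈ 59.2°.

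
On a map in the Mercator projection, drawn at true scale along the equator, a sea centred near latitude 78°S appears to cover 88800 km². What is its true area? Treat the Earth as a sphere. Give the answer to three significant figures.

3840 km²

For Mercator, h = k = sec φ (a conformal cylindrical projection has a single point scale, 1/cos φ).
Areal scale = k² = sec²φ = 1/cos²(78°) = 1/0.2079² = 23.13.
True area = apparent / (areal scale) = 88800 / 23.13 ≈ 3840 km².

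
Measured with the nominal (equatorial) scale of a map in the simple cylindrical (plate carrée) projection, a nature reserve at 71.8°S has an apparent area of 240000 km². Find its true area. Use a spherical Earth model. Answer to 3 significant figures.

For the equirectangular projection with φ₀ = 0 (plate carrée), h = 1 along meridians and k = sec φ along parallels.
Areal scale = h·k = 1 × sec φ; at 71.8°, h = 1.000, k = 3.202, so h·k = 3.202.
True area = apparent / (areal scale) = 240000 / 3.202 ≈ 75000 km².

75000 km²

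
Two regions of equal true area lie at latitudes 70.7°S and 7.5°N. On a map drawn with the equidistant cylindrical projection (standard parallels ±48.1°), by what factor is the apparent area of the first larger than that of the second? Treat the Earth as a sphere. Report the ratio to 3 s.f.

With standard parallel φ₀ = 48.1°, the equirectangular projection gives x = Rλ cos φ₀, y = Rφ, so h = 1 and k = cos 48.1° / cos φ.
Areal scale at 70.7°: h·k = 1.000 × 2.021 = 2.021.
Areal scale at 7.5°: h·k = 1.000 × 0.6736 = 0.6736.
Ratio = 2.021/0.6736 ≈ 3.00.

3.00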